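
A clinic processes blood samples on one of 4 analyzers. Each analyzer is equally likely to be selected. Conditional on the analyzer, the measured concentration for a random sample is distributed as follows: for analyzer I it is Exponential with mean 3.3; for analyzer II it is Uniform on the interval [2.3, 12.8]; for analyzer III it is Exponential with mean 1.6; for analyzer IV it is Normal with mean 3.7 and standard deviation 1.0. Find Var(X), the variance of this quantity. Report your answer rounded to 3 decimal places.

10.644

Per component, I: μ=3.3, E[X²]=21.78; II: μ=7.55, E[X²]=66.19; III: μ=1.6, E[X²]=5.12; IV: μ=3.7, E[X²]=14.69.
E[X] = 0.25·3.3 + 0.25·7.55 + 0.25·1.6 + 0.25·3.7 = 4.0375.
E[X²] = 0.25·21.78 + 0.25·66.19 + 0.25·5.12 + 0.25·14.69 = 26.945.
Var(X) = E[X²] − (E[X])² = 26.945 − 16.3014 = 10.6436.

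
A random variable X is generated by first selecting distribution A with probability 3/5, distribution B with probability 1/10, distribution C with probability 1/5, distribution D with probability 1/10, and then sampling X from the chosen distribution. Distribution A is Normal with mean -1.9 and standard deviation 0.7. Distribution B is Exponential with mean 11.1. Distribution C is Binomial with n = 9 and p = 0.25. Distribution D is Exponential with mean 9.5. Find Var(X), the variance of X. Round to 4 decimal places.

Per component, A: μ=-1.9, E[X²]=4.1; B: μ=11.1, E[X²]=246.42; C: μ=2.25, E[X²]=6.75; D: μ=9.5, E[X²]=180.5.
E[X] = 0.6·-1.9 + 0.1·11.1 + 0.2·2.25 + 0.1·9.5 = 1.37.
E[X²] = 0.6·4.1 + 0.1·246.42 + 0.2·6.75 + 0.1·180.5 = 46.502.
Var(X) = E[X²] − (E[X])² = 46.502 − 1.8769 = 44.6251.

44.6251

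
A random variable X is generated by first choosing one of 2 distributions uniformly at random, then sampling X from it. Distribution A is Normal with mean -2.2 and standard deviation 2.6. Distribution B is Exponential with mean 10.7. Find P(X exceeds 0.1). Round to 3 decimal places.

0.589

Conditional on each component, P(X > 0.1): A: 0.188182; B: 0.990698.
By total probability, P(X > 0.1) = 0.5·0.188182 + 0.5·0.990698 = 0.58944.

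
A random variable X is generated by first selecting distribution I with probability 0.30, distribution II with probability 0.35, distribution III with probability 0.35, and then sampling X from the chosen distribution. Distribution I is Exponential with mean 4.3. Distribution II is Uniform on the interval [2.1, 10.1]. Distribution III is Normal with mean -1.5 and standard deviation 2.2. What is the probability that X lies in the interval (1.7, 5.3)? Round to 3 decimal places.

Conditional on each component, P(1.7 < X < 5.3): I: 0.381899; II: 0.4; III: 0.0718998.
By total probability, P(1.7 < X < 5.3) = 0.3·0.381899 + 0.35·0.4 + 0.35·0.0718998 = 0.279735.

0.280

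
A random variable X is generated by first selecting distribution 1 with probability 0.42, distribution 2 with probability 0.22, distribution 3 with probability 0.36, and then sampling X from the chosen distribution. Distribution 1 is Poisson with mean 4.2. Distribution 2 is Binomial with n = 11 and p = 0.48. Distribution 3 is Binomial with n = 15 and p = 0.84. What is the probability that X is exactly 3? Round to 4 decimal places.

Conditional on each component, P(X = 3): 1: 0.185165; 2: 0.0975516; 3: 7.59083e-08.
By total probability, P(X = 3) = 0.42·0.185165 + 0.22·0.0975516 + 0.36·7.59083e-08 = 0.0992308.

0.0992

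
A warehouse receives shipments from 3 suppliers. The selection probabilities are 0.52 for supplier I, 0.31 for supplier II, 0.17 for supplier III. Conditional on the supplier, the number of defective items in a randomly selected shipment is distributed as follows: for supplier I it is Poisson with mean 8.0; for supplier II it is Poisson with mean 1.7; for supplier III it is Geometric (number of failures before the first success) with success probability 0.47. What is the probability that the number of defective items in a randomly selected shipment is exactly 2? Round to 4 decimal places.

0.1099

Conditional on each supplier, P(X = 2): I: 0.0107348; II: 0.263978; III: 0.132023.
By total probability, P(X = 2) = 0.52·0.0107348 + 0.31·0.263978 + 0.17·0.132023 = 0.109859.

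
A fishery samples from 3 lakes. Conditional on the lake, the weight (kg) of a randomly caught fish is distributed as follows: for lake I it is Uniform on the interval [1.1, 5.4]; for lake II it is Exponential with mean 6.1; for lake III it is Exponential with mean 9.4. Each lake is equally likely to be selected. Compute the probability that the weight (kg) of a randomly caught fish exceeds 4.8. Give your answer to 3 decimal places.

0.398

Conditional on each lake, P(X > 4.8): I: 0.139535; II: 0.455261; III: 0.600112.
By total probability, P(X > 4.8) = 0.333333·0.139535 + 0.333333·0.455261 + 0.333333·0.600112 = 0.398303.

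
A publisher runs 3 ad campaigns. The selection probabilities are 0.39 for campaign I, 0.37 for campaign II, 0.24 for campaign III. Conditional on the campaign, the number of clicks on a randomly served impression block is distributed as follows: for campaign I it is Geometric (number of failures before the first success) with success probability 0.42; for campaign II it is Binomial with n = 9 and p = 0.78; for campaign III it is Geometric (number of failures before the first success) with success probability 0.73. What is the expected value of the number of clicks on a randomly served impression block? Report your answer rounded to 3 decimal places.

Component means — I: 1.38095; II: 7.02; III: 0.369863.
E[X] = 0.39·1.38095 + 0.37·7.02 + 0.24·0.369863 = 3.22474.

3.225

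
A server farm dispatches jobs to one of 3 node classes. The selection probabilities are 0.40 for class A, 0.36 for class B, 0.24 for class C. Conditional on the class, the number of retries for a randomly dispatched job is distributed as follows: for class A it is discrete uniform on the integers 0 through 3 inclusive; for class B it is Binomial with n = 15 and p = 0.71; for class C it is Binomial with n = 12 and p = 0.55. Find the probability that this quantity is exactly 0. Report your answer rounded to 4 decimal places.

Conditional on each class, P(X = 0): A: 0.25; B: 8.62919e-09; C: 6.89525e-05.
By total probability, P(X = 0) = 0.4·0.25 + 0.36·8.62919e-09 + 0.24·6.89525e-05 = 0.100017.

0.1000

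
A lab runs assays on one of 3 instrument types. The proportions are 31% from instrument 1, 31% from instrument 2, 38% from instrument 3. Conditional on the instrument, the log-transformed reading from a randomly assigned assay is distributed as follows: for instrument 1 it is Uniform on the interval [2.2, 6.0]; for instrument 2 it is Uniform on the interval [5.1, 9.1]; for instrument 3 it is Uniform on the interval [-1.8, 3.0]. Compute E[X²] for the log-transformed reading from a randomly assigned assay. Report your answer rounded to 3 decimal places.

22.491

For each component E[X²] = Var + (mean)², giving 1: 18.0133; 2: 51.7433; 3: 2.28.
Overall E[X²] = 0.31·18.0133 + 0.31·51.7433 + 0.38·2.28 = 22.491.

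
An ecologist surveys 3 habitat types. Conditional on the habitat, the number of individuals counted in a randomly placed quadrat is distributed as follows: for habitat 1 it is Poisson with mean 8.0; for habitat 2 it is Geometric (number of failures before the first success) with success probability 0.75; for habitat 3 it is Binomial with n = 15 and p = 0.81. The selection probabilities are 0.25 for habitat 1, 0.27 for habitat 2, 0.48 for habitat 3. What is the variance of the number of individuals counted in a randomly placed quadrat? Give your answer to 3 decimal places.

27.359

Per component, 1: μ=8, E[X²]=72; 2: μ=0.333333, E[X²]=0.555556; 3: μ=12.15, E[X²]=149.931.
E[X] = 0.25·8 + 0.27·0.333333 + 0.48·12.15 = 7.922.
E[X²] = 0.25·72 + 0.27·0.555556 + 0.48·149.931 = 90.1169.
Var(X) = E[X²] − (E[X])² = 90.1169 − 62.7581 = 27.3588.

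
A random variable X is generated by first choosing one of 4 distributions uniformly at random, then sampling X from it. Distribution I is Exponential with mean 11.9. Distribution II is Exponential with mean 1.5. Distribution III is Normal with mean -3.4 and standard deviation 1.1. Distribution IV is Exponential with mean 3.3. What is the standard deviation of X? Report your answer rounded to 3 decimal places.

Per component, I: μ=11.9, E[X²]=283.22; II: μ=1.5, E[X²]=4.5; III: μ=-3.4, E[X²]=12.77; IV: μ=3.3, E[X²]=21.78.
E[X] = 0.25·11.9 + 0.25·1.5 + 0.25·-3.4 + 0.25·3.3 = 3.325.
E[X²] = 0.25·283.22 + 0.25·4.5 + 0.25·12.77 + 0.25·21.78 = 80.5675.
Var(X) = E[X²] − (E[X])² = 80.5675 − 11.0556 = 69.5119.
SD(X) = √69.5119 = 8.33738.

8.337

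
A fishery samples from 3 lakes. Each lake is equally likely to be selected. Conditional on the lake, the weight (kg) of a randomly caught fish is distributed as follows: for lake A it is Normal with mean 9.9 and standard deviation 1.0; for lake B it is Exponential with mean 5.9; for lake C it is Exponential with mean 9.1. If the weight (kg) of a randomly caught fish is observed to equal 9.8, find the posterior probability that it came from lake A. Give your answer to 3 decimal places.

0.851

Likelihoods f(9.8 | ·): A: 0.396953; B: 0.0321942; C: 0.0374332.
Posterior ∝ prior × likelihood. Numerator for A: 0.333333·0.396953 = 0.132318.
Normalizing constant: 0.333333·0.396953 + 0.333333·0.0321942 + 0.333333·0.0374332 = 0.155527.
P(A | observation) = 0.132318 / 0.155527 = 0.850771.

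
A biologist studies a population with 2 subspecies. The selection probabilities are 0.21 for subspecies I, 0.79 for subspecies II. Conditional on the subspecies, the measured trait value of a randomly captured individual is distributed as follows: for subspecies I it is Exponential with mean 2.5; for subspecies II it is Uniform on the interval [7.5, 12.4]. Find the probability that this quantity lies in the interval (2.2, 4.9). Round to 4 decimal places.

Conditional on each subspecies, P(2.2 < X < 4.9): I: 0.273924; II: 0.
By total probability, P(2.2 < X < 4.9) = 0.21·0.273924 + 0.79·0 = 0.0575241.

0.0575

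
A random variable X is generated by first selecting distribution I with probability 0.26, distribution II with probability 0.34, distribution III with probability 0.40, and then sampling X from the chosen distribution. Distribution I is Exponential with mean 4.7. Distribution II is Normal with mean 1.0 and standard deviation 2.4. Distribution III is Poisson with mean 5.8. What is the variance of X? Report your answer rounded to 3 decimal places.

14.491

Per component, I: μ=4.7, E[X²]=44.18; II: μ=1, E[X²]=6.76; III: μ=5.8, E[X²]=39.44.
E[X] = 0.26·4.7 + 0.34·1 + 0.4·5.8 = 3.882.
E[X²] = 0.26·44.18 + 0.34·6.76 + 0.4·39.44 = 29.5612.
Var(X) = E[X²] − (E[X])² = 29.5612 − 15.0699 = 14.4913.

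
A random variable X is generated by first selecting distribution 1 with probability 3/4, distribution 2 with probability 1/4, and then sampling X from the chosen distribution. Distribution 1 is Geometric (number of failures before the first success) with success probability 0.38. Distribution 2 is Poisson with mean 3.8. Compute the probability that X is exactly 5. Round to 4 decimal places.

Conditional on each component, P(X = 5): 1: 0.034813; 2: 0.147713.
By total probability, P(X = 5) = 0.75·0.034813 + 0.25·0.147713 = 0.0630379.

0.0630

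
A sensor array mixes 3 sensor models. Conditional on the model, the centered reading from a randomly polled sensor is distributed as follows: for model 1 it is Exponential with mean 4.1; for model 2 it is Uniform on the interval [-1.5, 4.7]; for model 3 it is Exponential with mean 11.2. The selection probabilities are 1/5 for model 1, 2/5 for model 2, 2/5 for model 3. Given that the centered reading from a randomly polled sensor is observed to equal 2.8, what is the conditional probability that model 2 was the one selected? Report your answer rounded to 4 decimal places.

0.5516

Likelihoods f(2.8 | ·): 1: 0.123204; 2: 0.16129; 3: 0.0695358.
Posterior ∝ prior × likelihood. Numerator for 2: 0.4·0.16129 = 0.0645161.
Normalizing constant: 0.2·0.123204 + 0.4·0.16129 + 0.4·0.0695358 = 0.116971.
P(2 | observation) = 0.0645161 / 0.116971 = 0.551555.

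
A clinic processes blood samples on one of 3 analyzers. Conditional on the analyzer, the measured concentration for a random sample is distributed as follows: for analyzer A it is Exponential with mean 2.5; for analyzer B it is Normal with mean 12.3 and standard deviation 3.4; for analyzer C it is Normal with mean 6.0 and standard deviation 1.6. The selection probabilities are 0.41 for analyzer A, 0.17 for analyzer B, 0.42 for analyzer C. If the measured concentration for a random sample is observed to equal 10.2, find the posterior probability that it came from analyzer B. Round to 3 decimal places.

Likelihoods f(10.2 | ·): A: 0.00676299; B: 0.0969599; C: 0.00795261.
Posterior ∝ prior × likelihood. Numerator for B: 0.17·0.0969599 = 0.0164832.
Normalizing constant: 0.41·0.00676299 + 0.17·0.0969599 + 0.42·0.00795261 = 0.0225961.
P(B | observation) = 0.0164832 / 0.0225961 = 0.72947.

0.729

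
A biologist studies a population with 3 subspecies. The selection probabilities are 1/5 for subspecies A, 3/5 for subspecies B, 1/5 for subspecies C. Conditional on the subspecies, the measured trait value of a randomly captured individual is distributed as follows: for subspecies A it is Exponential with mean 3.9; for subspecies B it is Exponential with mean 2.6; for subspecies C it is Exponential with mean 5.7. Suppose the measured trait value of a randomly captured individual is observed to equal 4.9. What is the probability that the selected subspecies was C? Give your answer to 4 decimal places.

Likelihoods f(4.9 | ·): A: 0.0729934; B: 0.0584183; C: 0.074265.
Posterior ∝ prior × likelihood. Numerator for C: 0.2·0.074265 = 0.014853.
Normalizing constant: 0.2·0.0729934 + 0.6·0.0584183 + 0.2·0.074265 = 0.0645026.
P(C | observation) = 0.014853 / 0.0645026 = 0.23027.

0.2303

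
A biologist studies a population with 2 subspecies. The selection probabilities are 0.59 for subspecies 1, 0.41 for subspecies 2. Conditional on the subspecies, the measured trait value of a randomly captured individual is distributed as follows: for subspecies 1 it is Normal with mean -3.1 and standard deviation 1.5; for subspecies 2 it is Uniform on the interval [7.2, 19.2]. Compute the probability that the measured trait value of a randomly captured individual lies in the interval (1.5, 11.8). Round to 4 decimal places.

Conditional on each subspecies, P(1.5 < X < 11.8): 1: 0.0010823; 2: 0.383333.
By total probability, P(1.5 < X < 11.8) = 0.59·0.0010823 + 0.41·0.383333 = 0.157805.

0.1578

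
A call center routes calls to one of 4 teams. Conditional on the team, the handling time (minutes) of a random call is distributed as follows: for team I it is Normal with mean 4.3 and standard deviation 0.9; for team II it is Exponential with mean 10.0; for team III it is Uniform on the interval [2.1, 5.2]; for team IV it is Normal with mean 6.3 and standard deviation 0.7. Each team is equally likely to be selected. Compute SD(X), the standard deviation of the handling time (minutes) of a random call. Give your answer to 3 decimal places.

5.626

Per component, I: μ=4.3, E[X²]=19.3; II: μ=10, E[X²]=200; III: μ=3.65, E[X²]=14.1233; IV: μ=6.3, E[X²]=40.18.
E[X] = 0.25·4.3 + 0.25·10 + 0.25·3.65 + 0.25·6.3 = 6.0625.
E[X²] = 0.25·19.3 + 0.25·200 + 0.25·14.1233 + 0.25·40.18 = 68.4008.
Var(X) = E[X²] − (E[X])² = 68.4008 − 36.7539 = 31.6469.
SD(X) = √31.6469 = 5.62556.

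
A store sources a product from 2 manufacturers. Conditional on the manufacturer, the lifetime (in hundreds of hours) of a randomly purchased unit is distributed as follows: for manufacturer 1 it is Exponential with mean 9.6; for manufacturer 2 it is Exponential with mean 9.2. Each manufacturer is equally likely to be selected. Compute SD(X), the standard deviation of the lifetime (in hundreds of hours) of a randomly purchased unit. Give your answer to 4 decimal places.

9.4043

Per component, 1: μ=9.6, E[X²]=184.32; 2: μ=9.2, E[X²]=169.28.
E[X] = 0.5·9.6 + 0.5·9.2 = 9.4.
E[X²] = 0.5·184.32 + 0.5·169.28 = 176.8.
Var(X) = E[X²] − (E[X])² = 176.8 − 88.36 = 88.44.
SD(X) = √88.44 = 9.40425.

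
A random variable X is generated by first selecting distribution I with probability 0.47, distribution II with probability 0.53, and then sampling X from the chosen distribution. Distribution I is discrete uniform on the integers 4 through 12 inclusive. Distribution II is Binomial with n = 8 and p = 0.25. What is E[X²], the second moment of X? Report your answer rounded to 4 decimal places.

36.1283

For each component E[X²] = Var + (mean)², giving I: 70.6667; II: 5.5.
Overall E[X²] = 0.47·70.6667 + 0.53·5.5 = 36.1283.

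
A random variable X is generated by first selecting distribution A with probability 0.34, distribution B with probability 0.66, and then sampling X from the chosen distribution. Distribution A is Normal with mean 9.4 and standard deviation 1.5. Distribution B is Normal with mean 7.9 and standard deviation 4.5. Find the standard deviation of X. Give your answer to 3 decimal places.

3.826

Per component, A: μ=9.4, E[X²]=90.61; B: μ=7.9, E[X²]=82.66.
E[X] = 0.34·9.4 + 0.66·7.9 = 8.41.
E[X²] = 0.34·90.61 + 0.66·82.66 = 85.363.
Var(X) = E[X²] − (E[X])² = 85.363 − 70.7281 = 14.6349.
SD(X) = √14.6349 = 3.82556.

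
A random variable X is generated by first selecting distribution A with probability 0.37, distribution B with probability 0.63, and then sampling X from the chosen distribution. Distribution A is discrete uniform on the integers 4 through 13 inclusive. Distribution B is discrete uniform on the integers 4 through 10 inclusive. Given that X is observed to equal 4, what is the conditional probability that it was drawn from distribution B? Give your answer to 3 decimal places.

Likelihoods P(X=4 | ·): A: 0.1; B: 0.142857.
Posterior ∝ prior × likelihood. Numerator for B: 0.63·0.142857 = 0.09.
Normalizing constant: 0.37·0.1 + 0.63·0.142857 = 0.127.
P(B | observation) = 0.09 / 0.127 = 0.708661.

0.709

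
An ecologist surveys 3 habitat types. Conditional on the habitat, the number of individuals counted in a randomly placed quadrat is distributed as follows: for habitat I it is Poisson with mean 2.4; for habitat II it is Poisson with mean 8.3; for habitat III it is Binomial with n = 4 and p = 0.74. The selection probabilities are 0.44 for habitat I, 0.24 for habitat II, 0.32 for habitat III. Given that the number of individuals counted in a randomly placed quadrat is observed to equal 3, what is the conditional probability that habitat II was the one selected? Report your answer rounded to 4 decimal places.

0.0244

Likelihoods P(X=3 | ·): I: 0.209014; II: 0.0236831; III: 0.421433.
Posterior ∝ prior × likelihood. Numerator for II: 0.24·0.0236831 = 0.00568395.
Normalizing constant: 0.44·0.209014 + 0.24·0.0236831 + 0.32·0.421433 = 0.232509.
P(II | observation) = 0.00568395 / 0.232509 = 0.0244462.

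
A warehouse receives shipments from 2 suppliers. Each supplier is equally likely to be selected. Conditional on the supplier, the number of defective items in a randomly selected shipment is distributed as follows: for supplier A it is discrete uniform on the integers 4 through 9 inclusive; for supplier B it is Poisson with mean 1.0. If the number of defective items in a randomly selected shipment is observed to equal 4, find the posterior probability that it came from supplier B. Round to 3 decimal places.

0.084

Likelihoods P(X=4 | ·): A: 0.166667; B: 0.0153283.
Posterior ∝ prior × likelihood. Numerator for B: 0.5·0.0153283 = 0.00766416.
Normalizing constant: 0.5·0.166667 + 0.5·0.0153283 = 0.0909975.
P(B | observation) = 0.00766416 / 0.0909975 = 0.0842238.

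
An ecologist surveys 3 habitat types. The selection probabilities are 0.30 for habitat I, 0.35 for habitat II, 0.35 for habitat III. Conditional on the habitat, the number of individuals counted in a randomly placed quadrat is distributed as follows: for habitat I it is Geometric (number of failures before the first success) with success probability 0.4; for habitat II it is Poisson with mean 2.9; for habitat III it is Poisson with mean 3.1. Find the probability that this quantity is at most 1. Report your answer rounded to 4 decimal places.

0.3318

Conditional on each habitat, P(X ≤ 1): I: 0.64; II: 0.214591; III: 0.184702.
By total probability, P(X ≤ 1) = 0.3·0.64 + 0.35·0.214591 + 0.35·0.184702 = 0.331752.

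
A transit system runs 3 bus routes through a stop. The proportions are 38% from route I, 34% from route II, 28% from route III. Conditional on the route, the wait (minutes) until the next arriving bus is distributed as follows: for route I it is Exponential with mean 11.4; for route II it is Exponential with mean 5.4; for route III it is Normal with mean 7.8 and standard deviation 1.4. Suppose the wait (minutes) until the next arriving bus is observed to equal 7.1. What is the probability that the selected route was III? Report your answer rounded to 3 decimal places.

Likelihoods f(7.1 | ·): I: 0.0470558; II: 0.0497267; III: 0.251475.
Posterior ∝ prior × likelihood. Numerator for III: 0.28·0.251475 = 0.0704131.
Normalizing constant: 0.38·0.0470558 + 0.34·0.0497267 + 0.28·0.251475 = 0.105201.
P(III | observation) = 0.0704131 / 0.105201 = 0.669317.

0.669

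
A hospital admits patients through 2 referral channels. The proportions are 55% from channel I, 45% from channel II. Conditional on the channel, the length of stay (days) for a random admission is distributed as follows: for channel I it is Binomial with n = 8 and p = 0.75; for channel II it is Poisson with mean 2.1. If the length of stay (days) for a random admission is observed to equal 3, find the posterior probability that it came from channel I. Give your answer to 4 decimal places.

0.1298

Likelihoods P(X=3 | ·): I: 0.0230713; II: 0.189011.
Posterior ∝ prior × likelihood. Numerator for I: 0.55·0.0230713 = 0.0126892.
Normalizing constant: 0.55·0.0230713 + 0.45·0.189011 = 0.0977444.
P(I | observation) = 0.0126892 / 0.0977444 = 0.12982.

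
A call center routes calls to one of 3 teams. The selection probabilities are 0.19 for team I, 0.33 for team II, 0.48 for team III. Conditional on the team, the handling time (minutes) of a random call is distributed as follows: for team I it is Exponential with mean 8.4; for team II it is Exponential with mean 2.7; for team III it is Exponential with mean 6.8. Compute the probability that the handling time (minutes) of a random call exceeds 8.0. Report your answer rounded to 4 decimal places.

0.2384

Conditional on each team, P(X > 8.0): I: 0.385821; II: 0.0516656; III: 0.308365.
By total probability, P(X > 8.0) = 0.19·0.385821 + 0.33·0.0516656 + 0.48·0.308365 = 0.238371.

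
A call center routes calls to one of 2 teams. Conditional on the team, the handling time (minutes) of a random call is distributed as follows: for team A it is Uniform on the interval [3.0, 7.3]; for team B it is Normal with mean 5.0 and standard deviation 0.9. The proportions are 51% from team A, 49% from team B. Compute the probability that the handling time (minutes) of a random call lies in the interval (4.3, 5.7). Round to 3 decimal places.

0.442

Conditional on each team, P(4.3 < X < 5.7): A: 0.325581; B: 0.5633.
By total probability, P(4.3 < X < 5.7) = 0.51·0.325581 + 0.49·0.5633 = 0.442063.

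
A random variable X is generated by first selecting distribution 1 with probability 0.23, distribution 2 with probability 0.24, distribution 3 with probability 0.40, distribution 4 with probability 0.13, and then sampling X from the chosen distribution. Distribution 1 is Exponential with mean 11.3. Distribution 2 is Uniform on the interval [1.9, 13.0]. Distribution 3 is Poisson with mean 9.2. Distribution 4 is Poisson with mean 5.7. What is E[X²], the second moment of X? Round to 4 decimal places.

117.0229

For each component E[X²] = Var + (mean)², giving 1: 255.38; 2: 65.77; 3: 93.84; 4: 38.19.
Overall E[X²] = 0.23·255.38 + 0.24·65.77 + 0.4·93.84 + 0.13·38.19 = 117.023.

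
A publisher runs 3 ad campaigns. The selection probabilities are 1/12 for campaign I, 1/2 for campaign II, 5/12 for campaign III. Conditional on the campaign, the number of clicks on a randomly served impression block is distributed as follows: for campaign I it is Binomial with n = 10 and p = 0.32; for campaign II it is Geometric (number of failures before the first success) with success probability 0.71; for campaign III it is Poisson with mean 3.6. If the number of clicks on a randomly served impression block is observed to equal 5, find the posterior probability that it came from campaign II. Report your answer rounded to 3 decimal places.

0.011

Likelihoods P(X=5 | ·): I: 0.122941; II: 0.00145629; III: 0.13768.
Posterior ∝ prior × likelihood. Numerator for II: 0.5·0.00145629 = 0.000728146.
Normalizing constant: 0.0833333·0.122941 + 0.5·0.00145629 + 0.416667·0.13768 = 0.0683399.
P(II | observation) = 0.000728146 / 0.0683399 = 0.0106548.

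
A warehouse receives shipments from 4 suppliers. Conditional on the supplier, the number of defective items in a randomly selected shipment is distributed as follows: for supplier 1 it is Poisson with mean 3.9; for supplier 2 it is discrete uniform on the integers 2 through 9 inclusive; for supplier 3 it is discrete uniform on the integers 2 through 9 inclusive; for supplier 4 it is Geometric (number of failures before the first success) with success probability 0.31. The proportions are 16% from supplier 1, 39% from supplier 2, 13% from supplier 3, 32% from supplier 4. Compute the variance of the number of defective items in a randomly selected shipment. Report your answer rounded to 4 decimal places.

Per component, 1: μ=3.9, E[X²]=19.11; 2: μ=5.5, E[X²]=35.5; 3: μ=5.5, E[X²]=35.5; 4: μ=2.22581, E[X²]=12.1342.
E[X] = 0.16·3.9 + 0.39·5.5 + 0.13·5.5 + 0.32·2.22581 = 4.19626.
E[X²] = 0.16·19.11 + 0.39·35.5 + 0.13·35.5 + 0.32·12.1342 = 25.4006.
Var(X) = E[X²] − (E[X])² = 25.4006 − 17.6086 = 7.79197.

7.7920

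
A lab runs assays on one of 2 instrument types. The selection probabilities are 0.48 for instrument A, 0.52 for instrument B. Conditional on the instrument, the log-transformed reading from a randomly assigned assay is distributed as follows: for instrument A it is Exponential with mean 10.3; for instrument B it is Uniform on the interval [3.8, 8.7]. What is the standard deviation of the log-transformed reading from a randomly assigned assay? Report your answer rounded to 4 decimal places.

7.4872

Per component, A: μ=10.3, E[X²]=212.18; B: μ=6.25, E[X²]=41.0633.
E[X] = 0.48·10.3 + 0.52·6.25 = 8.194.
E[X²] = 0.48·212.18 + 0.52·41.0633 = 123.199.
Var(X) = E[X²] − (E[X])² = 123.199 − 67.1416 = 56.0577.
SD(X) = √56.0577 = 7.48717.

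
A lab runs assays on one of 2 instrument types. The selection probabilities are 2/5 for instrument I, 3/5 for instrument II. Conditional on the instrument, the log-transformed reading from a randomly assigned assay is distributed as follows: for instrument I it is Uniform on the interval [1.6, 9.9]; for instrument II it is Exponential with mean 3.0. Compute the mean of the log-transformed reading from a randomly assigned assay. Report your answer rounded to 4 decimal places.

Component means — I: 5.75; II: 3.
E[X] = 0.4·5.75 + 0.6·3 = 4.1.

4.1000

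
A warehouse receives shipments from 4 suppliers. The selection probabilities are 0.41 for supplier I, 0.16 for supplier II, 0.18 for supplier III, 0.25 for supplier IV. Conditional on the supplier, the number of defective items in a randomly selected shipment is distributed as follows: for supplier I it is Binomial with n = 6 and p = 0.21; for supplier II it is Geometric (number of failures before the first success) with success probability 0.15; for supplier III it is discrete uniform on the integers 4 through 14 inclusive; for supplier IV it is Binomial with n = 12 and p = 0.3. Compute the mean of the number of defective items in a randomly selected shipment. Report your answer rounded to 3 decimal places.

3.943

Component means — I: 1.26; II: 5.66667; III: 9; IV: 3.6.
E[X] = 0.41·1.26 + 0.16·5.66667 + 0.18·9 + 0.25·3.6 = 3.94327.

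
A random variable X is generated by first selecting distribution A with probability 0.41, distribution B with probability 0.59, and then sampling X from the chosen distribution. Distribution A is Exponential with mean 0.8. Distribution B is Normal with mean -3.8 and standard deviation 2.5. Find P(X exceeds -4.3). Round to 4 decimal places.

Conditional on each component, P(X > -4.3): A: 1; B: 0.57926.
By total probability, P(X > -4.3) = 0.41·1 + 0.59·0.57926 = 0.751763.

0.7518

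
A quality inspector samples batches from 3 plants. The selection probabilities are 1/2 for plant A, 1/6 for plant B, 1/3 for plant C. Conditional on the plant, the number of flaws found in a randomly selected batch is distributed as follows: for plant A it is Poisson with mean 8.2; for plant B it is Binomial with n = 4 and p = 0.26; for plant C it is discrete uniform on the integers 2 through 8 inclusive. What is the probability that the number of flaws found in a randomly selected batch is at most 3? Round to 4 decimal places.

Conditional on each plant, P(X ≤ 3): A: 0.0369999; B: 0.99543; C: 0.285714.
By total probability, P(X ≤ 3) = 0.5·0.0369999 + 0.166667·0.99543 + 0.333333·0.285714 = 0.279643.

0.2796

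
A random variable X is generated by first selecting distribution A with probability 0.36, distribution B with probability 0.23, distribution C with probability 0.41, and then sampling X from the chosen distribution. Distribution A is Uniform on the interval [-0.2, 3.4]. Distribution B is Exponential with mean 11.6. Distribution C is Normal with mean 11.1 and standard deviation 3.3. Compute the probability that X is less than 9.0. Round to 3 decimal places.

Conditional on each component, P(X < 9.0): A: 1; B: 0.539693; C: 0.26227.
By total probability, P(X < 9.0) = 0.36·1 + 0.23·0.539693 + 0.41·0.26227 = 0.59166.

0.592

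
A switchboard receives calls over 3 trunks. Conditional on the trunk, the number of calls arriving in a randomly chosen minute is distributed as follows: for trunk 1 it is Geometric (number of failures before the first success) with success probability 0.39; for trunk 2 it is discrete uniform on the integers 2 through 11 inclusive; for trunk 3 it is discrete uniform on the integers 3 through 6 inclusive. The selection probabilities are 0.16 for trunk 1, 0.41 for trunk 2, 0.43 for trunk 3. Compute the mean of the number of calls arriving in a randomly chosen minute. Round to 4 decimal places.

Component means — 1: 1.5641; 2: 6.5; 3: 4.5.
E[X] = 0.16·1.5641 + 0.41·6.5 + 0.43·4.5 = 4.85026.

4.8503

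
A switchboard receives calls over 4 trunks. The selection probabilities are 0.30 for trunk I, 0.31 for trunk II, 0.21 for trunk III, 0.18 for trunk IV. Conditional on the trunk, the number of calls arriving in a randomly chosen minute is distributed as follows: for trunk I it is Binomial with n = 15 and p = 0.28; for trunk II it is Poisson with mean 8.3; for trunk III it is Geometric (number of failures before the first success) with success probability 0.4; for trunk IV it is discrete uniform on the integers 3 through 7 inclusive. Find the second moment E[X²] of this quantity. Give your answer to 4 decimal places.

For each component E[X²] = Var + (mean)², giving I: 20.664; II: 77.19; III: 6; IV: 27.
Overall E[X²] = 0.3·20.664 + 0.31·77.19 + 0.21·6 + 0.18·27 = 36.2481.

36.2481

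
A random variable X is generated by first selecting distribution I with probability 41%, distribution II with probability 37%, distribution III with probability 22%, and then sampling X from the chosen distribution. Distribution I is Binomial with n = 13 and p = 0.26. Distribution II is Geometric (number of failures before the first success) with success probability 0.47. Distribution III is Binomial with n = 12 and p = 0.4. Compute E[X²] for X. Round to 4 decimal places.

12.7701

For each component E[X²] = Var + (mean)², giving I: 13.9256; II: 3.67089; III: 25.92.
Overall E[X²] = 0.41·13.9256 + 0.37·3.67089 + 0.22·25.92 = 12.7701.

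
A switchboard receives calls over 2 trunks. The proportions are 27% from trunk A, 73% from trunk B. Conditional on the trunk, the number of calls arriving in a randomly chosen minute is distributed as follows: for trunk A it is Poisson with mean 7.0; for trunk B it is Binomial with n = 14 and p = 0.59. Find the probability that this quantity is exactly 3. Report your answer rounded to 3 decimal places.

Conditional on each trunk, P(X = 3): A: 0.0521293; B: 0.00411415.
By total probability, P(X = 3) = 0.27·0.0521293 + 0.73·0.00411415 = 0.0170782.

0.017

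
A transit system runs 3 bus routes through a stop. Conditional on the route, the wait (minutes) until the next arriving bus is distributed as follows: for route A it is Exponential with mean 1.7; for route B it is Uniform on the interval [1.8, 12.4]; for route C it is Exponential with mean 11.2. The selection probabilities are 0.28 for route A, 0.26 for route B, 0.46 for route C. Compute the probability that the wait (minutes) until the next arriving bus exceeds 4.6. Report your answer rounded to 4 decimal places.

Conditional on each route, P(X > 4.6): A: 0.0668113; B: 0.735849; C: 0.663176.
By total probability, P(X > 4.6) = 0.28·0.0668113 + 0.26·0.735849 + 0.46·0.663176 = 0.515089.

0.5151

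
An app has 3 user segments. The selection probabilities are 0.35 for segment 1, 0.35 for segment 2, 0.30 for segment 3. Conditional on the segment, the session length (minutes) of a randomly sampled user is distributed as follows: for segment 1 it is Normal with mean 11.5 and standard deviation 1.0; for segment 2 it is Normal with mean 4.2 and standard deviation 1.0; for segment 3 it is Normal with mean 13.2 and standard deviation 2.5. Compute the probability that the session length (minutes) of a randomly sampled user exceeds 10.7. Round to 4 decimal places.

Conditional on each segment, P(X > 10.7): 1: 0.788145; 2: 4.016e-11; 3: 0.841345.
By total probability, P(X > 10.7) = 0.35·0.788145 + 0.35·4.016e-11 + 0.3·0.841345 = 0.528254.

0.5283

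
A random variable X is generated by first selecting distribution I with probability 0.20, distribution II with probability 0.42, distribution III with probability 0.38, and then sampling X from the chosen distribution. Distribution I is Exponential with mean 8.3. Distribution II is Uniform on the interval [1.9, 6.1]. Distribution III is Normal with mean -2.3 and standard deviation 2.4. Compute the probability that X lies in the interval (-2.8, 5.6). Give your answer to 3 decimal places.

0.689

Conditional on each component, P(-2.8 < X < 5.6): I: 0.49069; II: 0.880952; III: 0.582018.
By total probability, P(-2.8 < X < 5.6) = 0.2·0.49069 + 0.42·0.880952 + 0.38·0.582018 = 0.689305.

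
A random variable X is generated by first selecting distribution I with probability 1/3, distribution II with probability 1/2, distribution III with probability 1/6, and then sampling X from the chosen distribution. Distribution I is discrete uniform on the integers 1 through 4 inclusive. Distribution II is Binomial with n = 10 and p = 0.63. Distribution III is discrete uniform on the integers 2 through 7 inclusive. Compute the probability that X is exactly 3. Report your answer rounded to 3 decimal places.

Conditional on each component, P(X = 3): I: 0.25; II: 0.0284849; III: 0.166667.
By total probability, P(X = 3) = 0.333333·0.25 + 0.5·0.0284849 + 0.166667·0.166667 = 0.125354.

0.125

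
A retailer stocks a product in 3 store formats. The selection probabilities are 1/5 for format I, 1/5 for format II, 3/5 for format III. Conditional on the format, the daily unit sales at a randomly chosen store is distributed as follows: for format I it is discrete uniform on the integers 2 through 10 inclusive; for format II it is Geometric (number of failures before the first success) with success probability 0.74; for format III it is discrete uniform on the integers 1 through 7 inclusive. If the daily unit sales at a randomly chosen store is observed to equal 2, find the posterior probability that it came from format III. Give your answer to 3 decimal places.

0.727

Likelihoods P(X=2 | ·): I: 0.111111; II: 0.050024; III: 0.142857.
Posterior ∝ prior × likelihood. Numerator for III: 0.6·0.142857 = 0.0857143.
Normalizing constant: 0.2·0.111111 + 0.2·0.050024 + 0.6·0.142857 = 0.117941.
P(III | observation) = 0.0857143 / 0.117941 = 0.726754.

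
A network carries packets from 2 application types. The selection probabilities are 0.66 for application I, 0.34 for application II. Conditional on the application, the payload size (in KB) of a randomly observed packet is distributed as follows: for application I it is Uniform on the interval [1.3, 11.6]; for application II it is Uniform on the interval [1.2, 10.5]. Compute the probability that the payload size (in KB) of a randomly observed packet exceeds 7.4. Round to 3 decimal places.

Conditional on each application, P(X > 7.4): I: 0.407767; II: 0.333333.
By total probability, P(X > 7.4) = 0.66·0.407767 + 0.34·0.333333 = 0.38246.

0.382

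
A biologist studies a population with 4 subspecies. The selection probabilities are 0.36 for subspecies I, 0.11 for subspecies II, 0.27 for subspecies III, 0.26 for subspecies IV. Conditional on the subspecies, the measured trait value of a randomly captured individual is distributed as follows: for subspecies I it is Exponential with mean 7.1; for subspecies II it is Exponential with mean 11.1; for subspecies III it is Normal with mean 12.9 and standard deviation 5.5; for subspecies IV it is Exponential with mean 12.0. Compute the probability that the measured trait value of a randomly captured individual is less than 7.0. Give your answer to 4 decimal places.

Conditional on each subspecies, P(X < 7.0): I: 0.626902; II: 0.467744; III: 0.141697; IV: 0.441965.
By total probability, P(X < 7.0) = 0.36·0.626902 + 0.11·0.467744 + 0.27·0.141697 + 0.26·0.441965 = 0.430306.

0.4303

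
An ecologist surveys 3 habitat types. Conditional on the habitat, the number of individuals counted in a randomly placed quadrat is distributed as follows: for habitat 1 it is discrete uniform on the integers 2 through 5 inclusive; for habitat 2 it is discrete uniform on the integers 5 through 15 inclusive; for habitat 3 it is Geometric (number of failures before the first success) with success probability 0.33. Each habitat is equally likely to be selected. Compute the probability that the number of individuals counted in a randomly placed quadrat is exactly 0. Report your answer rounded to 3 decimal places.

0.110

Conditional on each habitat, P(X = 0): 1: 0; 2: 0; 3: 0.33.
By total probability, P(X = 0) = 0.333333·0 + 0.333333·0 + 0.333333·0.33 = 0.11.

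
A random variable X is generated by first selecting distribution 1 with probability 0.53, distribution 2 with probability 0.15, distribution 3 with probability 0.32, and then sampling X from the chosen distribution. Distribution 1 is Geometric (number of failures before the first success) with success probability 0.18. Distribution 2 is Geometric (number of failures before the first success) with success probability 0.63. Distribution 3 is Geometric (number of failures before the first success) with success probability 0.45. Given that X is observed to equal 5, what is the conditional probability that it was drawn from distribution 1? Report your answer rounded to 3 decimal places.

Likelihoods P(X=5 | ·): 1: 0.0667332; 2: 0.00436867; 3: 0.0226478.
Posterior ∝ prior × likelihood. Numerator for 1: 0.53·0.0667332 = 0.0353686.
Normalizing constant: 0.53·0.0667332 + 0.15·0.00436867 + 0.32·0.0226478 = 0.0432712.
P(1 | observation) = 0.0353686 / 0.0432712 = 0.81737.

0.817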